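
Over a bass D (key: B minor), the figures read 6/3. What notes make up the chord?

A third above D in this key is F#.
A sixth above D in this key is B.
Together with the bass D, this spells B minor in first inversion.

D, F#, B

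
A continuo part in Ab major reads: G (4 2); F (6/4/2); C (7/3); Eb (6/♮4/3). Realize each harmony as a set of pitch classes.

G, Ab, C, Eb | F, G, Bb, Db | C, Eb, G, Bb | Eb, G, A, C

G (6/4/2): G, Ab, C, Eb.
F (6/4/2): F, G, Bb, Db.
C (7/5/3): C, Eb, G, Bb.
Eb (6/♮4/3): Eb, G, A, C.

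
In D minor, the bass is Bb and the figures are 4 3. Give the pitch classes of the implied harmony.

The written figures 4 3 are shorthand for 6/4/3: the 6 is implied.
A third above Bb in this key is D.
A fourth above Bb in this key is E.
A sixth above Bb in this key is G.
Together with the bass Bb, this spells E half-diminished seventh in second inversion.

Bb, D, E, G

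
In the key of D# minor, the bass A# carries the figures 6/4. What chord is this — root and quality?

The figures 6/4 indicate a triad in second inversion.
In second inversion the root lies a fourth above the bass: a fourth above A# in D# minor is D#.
The chord tones are A#, D#, F#, giving D# minor.

D# minor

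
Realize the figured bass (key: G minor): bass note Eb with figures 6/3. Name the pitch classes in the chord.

Eb, G, C

A third above Eb in this key is G.
A sixth above Eb in this key is C.
Together with the bass Eb, this spells C minor in first inversion.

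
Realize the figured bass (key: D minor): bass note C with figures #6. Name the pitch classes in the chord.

C, E, A#

The written figures #6 are shorthand for 6/3: the 3 is implied.
A third above C in this key is E.
A sixth above C in this key is A, raised to A# by the sharp.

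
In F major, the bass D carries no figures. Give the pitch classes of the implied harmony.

D, F, A

An unfigured bass implies 5/3.
A third above D in this key is F.
A fifth above D in this key is A.
Together with the bass D, this spells D minor in root position.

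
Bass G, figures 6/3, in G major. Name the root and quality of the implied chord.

E minor

The figures 6/3 indicate a triad in first inversion.
In first inversion the root lies a sixth above the bass: a sixth above G in G major is E.
The chord tones are G, B, E, giving E minor.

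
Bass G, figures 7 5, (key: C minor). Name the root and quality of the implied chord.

The figures 7 5 indicate a seventh chord in root position.
In root position the bass is the root, so the root is G.
The chord tones are G, Bb, D, F, giving G minor seventh.

G minor seventh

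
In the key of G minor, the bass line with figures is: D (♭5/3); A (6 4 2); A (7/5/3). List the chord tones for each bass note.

D (b5/3): D, F, Ab.
A (6/4/2): A, Bb, D, F.
A (7/5/3): A, C, Eb, G.

D, F, Ab | A, Bb, D, F | A, C, Eb, G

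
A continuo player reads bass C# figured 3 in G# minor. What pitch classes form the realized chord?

The written figures 3 are shorthand for 5/3: the 5 is implied.
A third above C# in this key is E.
A fifth above C# in this key is G#.
Together with the bass C#, this spells C# minor in root position.

C#, E, G#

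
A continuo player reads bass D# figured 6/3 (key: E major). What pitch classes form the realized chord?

A third above D# in this key is F#.
A sixth above D# in this key is B.
Together with the bass D#, this spells B major in first inversion.

D#, F#, B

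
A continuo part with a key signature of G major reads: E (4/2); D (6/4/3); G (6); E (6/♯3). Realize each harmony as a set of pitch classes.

E, F#, A, C | D, F#, G, B | G, B, E | E, G#, C

E (6/4/2): E, F#, A, C.
D (6/4/3): D, F#, G, B.
G (6/3): G, B, E.
E (6/#3): E, G#, C.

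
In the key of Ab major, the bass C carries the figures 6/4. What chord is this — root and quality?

F minor

The figures 6/4 indicate a triad in second inversion.
In second inversion the root lies a fourth above the bass: a fourth above C in Ab major is F.
The chord tones are C, F, Ab, giving F minor.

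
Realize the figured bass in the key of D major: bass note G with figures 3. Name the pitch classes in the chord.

G, B, D

The written figures 3 are shorthand for 5/3: the 5 is implied.
A third above G in this key is B.
A fifth above G in this key is D.
Together with the bass G, this spells G major in root position.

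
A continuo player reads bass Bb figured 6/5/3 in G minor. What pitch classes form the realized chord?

A third above Bb in this key is D.
A fifth above Bb in this key is F.
A sixth above Bb in this key is G.
Together with the bass Bb, this spells G minor seventh in first inversion.

Bb, D, F, G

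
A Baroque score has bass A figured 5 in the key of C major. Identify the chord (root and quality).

The figures 5 indicate a triad in root position.
In root position the bass is the root, so the root is A.
The chord tones are A, C, E, giving A minor.

A minor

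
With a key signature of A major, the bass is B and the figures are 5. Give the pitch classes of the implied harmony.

The written figures 5 are shorthand for 5/3: the 3 is implied.
A third above B in this key is D.
A fifth above B in this key is F#.
Together with the bass B, this spells B minor in root position.

B, D, F#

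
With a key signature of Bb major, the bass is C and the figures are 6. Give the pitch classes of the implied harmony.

C, Eb, A

The written figures 6 are shorthand for 6/3: the 3 is implied.
A third above C in this key is Eb.
A sixth above C in this key is A.
Together with the bass C, this spells A diminished in first inversion.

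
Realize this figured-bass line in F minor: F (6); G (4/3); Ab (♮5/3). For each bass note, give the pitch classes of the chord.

F (6/3): F, Ab, Db.
G (6/4/3): G, Bb, C, Eb.
Ab (♮5/3): Ab, C, E.

F, Ab, Db | G, Bb, C, Eb | Ab, C, E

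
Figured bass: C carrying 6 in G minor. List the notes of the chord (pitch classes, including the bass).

The written figures 6 are shorthand for 6/3: the 3 is implied.
A third above C in this key is Eb.
A sixth above C in this key is A.
Together with the bass C, this spells A diminished in first inversion.

C, Eb, A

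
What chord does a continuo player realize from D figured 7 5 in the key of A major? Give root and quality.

The figures 7 5 indicate a seventh chord in root position.
In root position the bass is the root, so the root is D.
The chord tones are D, F#, A, C#, giving D major seventh.

D major seventh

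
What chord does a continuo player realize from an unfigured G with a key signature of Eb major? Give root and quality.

G minor

An unfigured bass indicates a triad in root position.
In root position the bass is the root, so the root is G.
The chord tones are G, Bb, D, giving G minor.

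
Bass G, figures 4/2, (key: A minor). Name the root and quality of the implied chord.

A minor seventh

The figures 4/2 indicate a seventh chord in third inversion.
In third inversion the root lies a second above the bass: a second above G in A minor is A.
The chord tones are G, A, C, E, giving A minor seventh.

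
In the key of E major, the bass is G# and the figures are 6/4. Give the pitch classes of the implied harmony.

G#, C#, E

A fourth above G# in this key is C#.
A sixth above G# in this key is E.
Together with the bass G#, this spells C# minor in second inversion.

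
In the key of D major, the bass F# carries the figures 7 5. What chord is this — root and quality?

The figures 7 5 indicate a seventh chord in root position.
In root position the bass is the root, so the root is F#.
The chord tones are F#, A, C#, E, giving F# minor seventh.

F# minor seventh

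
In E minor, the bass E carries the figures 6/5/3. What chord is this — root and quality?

The figures 6/5/3 indicate a seventh chord in first inversion.
In first inversion the root lies a sixth above the bass: a sixth above E in E minor is C.
The chord tones are E, G, B, C, giving C major seventh.

C major seventh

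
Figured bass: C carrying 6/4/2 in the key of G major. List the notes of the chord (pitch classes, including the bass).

A second above C in this key is D.
A fourth above C in this key is F#.
A sixth above C in this key is A.
Together with the bass C, this spells D dominant seventh in third inversion.

C, D, F#, A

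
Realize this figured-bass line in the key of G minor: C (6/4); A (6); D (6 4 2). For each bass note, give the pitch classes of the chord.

C (6/4): C, F, A.
A (6/3): A, C, F.
D (6/4/2): D, Eb, G, Bb.

C, F, A | A, C, F | D, Eb, G, Bb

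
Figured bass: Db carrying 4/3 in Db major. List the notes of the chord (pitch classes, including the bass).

Db, F, Gb, Bb

The written figures 4/3 are shorthand for 6/4/3: the 6 is implied.
A third above Db in this key is F.
A fourth above Db in this key is Gb.
A sixth above Db in this key is Bb.
Together with the bass Db, this spells Gb major seventh in second inversion.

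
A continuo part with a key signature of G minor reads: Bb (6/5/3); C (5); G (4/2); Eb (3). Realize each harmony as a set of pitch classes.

Bb (6/5/3): Bb, D, F, G.
C (5/3): C, Eb, G.
G (6/4/2): G, A, C, Eb.
Eb (5/3): Eb, G, Bb.

Bb, D, F, G | C, Eb, G | G, A, C, Eb | Eb, G, Bb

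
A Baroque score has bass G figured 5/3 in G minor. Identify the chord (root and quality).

G minor

The figures 5/3 indicate a triad in root position.
In root position the bass is the root, so the root is G.
The chord tones are G, Bb, D, giving G minor.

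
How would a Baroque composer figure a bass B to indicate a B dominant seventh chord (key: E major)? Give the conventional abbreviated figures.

7

B is the root of B dominant seventh, so the chord is in root position.
A seventh chord in root position is figured 7/5/3, conventionally abbreviated 7.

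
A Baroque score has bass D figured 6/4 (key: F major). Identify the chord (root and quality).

The figures 6/4 indicate a triad in second inversion.
In second inversion the root lies a fourth above the bass: a fourth above D in F major is G.
The chord tones are D, G, Bb, giving G minor.

G minor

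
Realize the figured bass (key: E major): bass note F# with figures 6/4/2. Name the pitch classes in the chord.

F#, G#, B, D#

A second above F# in this key is G#.
A fourth above F# in this key is B.
A sixth above F# in this key is D#.
Together with the bass F#, this spells G# minor seventh in third inversion.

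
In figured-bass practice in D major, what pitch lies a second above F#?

Counting 1 letter step above F# lands on G; in D major, that letter is G.

G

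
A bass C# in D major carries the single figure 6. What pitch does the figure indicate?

Counting 5 letter steps above C# lands on A; in D major, that letter is A.

A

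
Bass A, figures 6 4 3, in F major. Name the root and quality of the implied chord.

D minor seventh

The figures 6 4 3 indicate a seventh chord in second inversion.
In second inversion the root lies a fourth above the bass: a fourth above A in F major is D.
The chord tones are A, C, D, F, giving D minor seventh.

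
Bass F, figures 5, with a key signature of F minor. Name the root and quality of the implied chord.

F minor

The figures 5 indicate a triad in root position.
In root position the bass is the root, so the root is F.
The chord tones are F, Ab, C, giving F minor.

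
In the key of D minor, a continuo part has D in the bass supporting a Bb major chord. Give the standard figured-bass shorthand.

6

D is the third of Bb major, so the chord is in first inversion.
A triad in first inversion is figured 6/3, conventionally abbreviated 6.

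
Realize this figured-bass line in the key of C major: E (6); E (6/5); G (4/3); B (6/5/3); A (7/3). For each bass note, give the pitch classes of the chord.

E (6/3): E, G, C.
E (6/5/3): E, G, B, C.
G (6/4/3): G, B, C, E.
B (6/5/3): B, D, F, G.
A (7/5/3): A, C, E, G.

E, G, C | E, G, B, C | G, B, C, E | B, D, F, G | A, C, E, G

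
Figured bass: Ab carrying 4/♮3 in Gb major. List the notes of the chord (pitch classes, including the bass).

The written figures 4/♮3 are shorthand for 6/4/3: the 6 is implied.
A third above Ab in this key is Cb, made natural (C) by the ♮ figure.
A fourth above Ab in this key is Db.
A sixth above Ab in this key is F.
Together with the bass Ab, this spells Db major seventh in second inversion.

Ab, C, Db, F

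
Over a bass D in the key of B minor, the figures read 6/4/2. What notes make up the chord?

D, E, G, B

A second above D in this key is E.
A fourth above D in this key is G.
A sixth above D in this key is B.
Together with the bass D, this spells E minor seventh in third inversion.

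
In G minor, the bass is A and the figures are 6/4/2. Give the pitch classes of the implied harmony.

A second above A in this key is Bb.
A fourth above A in this key is D.
A sixth above A in this key is F.
Together with the bass A, this spells Bb major seventh in third inversion.

A, Bb, D, F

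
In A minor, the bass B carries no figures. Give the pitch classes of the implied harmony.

B, D, F

An unfigured bass implies 5/3.
A third above B in this key is D.
A fifth above B in this key is F.
Together with the bass B, this spells B diminished in root position.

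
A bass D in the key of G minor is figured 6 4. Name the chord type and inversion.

Intervals of 6/4 above the bass form a triad; the bass is the fifth, so this is second inversion.

triad, second inversion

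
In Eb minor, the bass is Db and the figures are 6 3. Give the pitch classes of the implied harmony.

A third above Db in this key is F.
A sixth above Db in this key is Bb.
Together with the bass Db, this spells Bb minor in first inversion.

Db, F, Bb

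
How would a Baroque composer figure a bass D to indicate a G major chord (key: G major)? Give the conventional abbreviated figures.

6/4

D is the fifth of G major, so the chord is in second inversion.
A triad in second inversion is figured 6/4, conventionally abbreviated 6/4.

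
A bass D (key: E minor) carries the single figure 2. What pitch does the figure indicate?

Counting 1 letter step above D lands on E; in E minor, that letter is E.

E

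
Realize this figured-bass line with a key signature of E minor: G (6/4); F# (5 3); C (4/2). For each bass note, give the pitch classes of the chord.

G, C, E | F#, A, C | C, D, F#, A

G (6/4): G, C, E.
F# (5/3): F#, A, C.
C (6/4/2): C, D, F#, A.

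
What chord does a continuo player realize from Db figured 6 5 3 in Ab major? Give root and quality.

The figures 6 5 3 indicate a seventh chord in first inversion.
In first inversion the root lies a sixth above the bass: a sixth above Db in Ab major is Bb.
The chord tones are Db, F, Ab, Bb, giving Bb minor seventh.

Bb minor seventh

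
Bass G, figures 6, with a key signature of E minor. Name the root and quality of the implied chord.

E minor

The figures 6 indicate a triad in first inversion.
In first inversion the root lies a sixth above the bass: a sixth above G in E minor is E.
The chord tones are G, B, E, giving E minor.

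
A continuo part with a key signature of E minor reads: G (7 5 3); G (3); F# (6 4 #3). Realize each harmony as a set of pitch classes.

G, B, D, F# | G, B, D | F#, A#, B, D

G (7/5/3): G, B, D, F#.
G (5/3): G, B, D.
F# (6/4/#3): F#, A#, B, D.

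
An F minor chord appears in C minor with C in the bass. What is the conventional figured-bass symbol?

6/4

C is the fifth of F minor, so the chord is in second inversion.
A triad in second inversion is figured 6/4, conventionally abbreviated 6/4.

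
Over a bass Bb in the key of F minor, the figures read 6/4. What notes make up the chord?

A fourth above Bb in this key is Eb.
A sixth above Bb in this key is G.
Together with the bass Bb, this spells Eb major in second inversion.

Bb, Eb, G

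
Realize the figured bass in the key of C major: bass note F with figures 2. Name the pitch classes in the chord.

F, G, B, D

The written figures 2 are shorthand for 6/4/2: the 6/4 are implied.
A second above F in this key is G.
A fourth above F in this key is B.
A sixth above F in this key is D.
Together with the bass F, this spells G dominant seventh in third inversion.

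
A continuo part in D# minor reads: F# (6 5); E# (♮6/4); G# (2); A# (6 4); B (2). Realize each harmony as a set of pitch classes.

F# (6/5/3): F#, A#, C#, D#.
E# (♮6/4): E#, A#, C.
G# (6/4/2): G#, A#, C#, E#.
A# (6/4): A#, D#, F#.
B (6/4/2): B, C#, E#, G#.

F#, A#, C#, D# | E#, A#, C | G#, A#, C#, E# | A#, D#, F# | B, C#, E#, G#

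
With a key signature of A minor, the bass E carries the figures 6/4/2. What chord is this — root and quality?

F major seventh

The figures 6/4/2 indicate a seventh chord in third inversion.
In third inversion the root lies a second above the bass: a second above E in A minor is F.
The chord tones are E, F, A, C, giving F major seventh.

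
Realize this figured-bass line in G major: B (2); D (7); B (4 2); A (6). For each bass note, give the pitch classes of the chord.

B, C, E, G | D, F#, A, C | B, C, E, G | A, C, F#

B (6/4/2): B, C, E, G.
D (7/5/3): D, F#, A, C.
B (6/4/2): B, C, E, G.
A (6/3): A, C, F#.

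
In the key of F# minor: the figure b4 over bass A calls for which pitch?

Db

Counting 3 letter steps above A lands on D; in F# minor, that letter is D.
The b4 figure lowers it a semitone, giving Db.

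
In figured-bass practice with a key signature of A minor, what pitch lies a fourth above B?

Counting 3 letter steps above B lands on E; in A minor, that letter is E.

E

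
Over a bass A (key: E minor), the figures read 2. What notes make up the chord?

The written figures 2 are shorthand for 6/4/2: the 6/4 are implied.
A second above A in this key is B.
A fourth above A in this key is D.
A sixth above A in this key is F#.
Together with the bass A, this spells B minor seventh in third inversion.

A, B, D, F#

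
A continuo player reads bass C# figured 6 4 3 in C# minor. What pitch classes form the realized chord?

C#, E, F#, A

A third above C# in this key is E.
A fourth above C# in this key is F#.
A sixth above C# in this key is A.
Together with the bass C#, this spells F# minor seventh in second inversion.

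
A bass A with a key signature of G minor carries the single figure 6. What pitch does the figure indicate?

F

Counting 5 letter steps above A lands on F; in G minor, that letter is F.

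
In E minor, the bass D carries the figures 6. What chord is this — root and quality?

B minor

The figures 6 indicate a triad in first inversion.
In first inversion the root lies a sixth above the bass: a sixth above D in E minor is B.
The chord tones are D, F#, B, giving B minor.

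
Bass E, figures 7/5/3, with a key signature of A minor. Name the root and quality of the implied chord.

E minor seventh

The figures 7/5/3 indicate a seventh chord in root position.
In root position the bass is the root, so the root is E.
The chord tones are E, G, B, D, giving E minor seventh.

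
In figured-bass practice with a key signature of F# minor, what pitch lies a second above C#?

D

Counting 1 letter step above C# lands on D; in F# minor, that letter is D.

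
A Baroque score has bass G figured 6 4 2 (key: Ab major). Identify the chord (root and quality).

The figures 6 4 2 indicate a seventh chord in third inversion.
In third inversion the root lies a second above the bass: a second above G in Ab major is Ab.
The chord tones are G, Ab, C, Eb, giving Ab major seventh.

Ab major seventh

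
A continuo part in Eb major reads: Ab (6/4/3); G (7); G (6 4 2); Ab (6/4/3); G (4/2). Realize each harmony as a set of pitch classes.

Ab, C, D, F | G, Bb, D, F | G, Ab, C, Eb | Ab, C, D, F | G, Ab, C, Eb

Ab (6/4/3): Ab, C, D, F.
G (7/5/3): G, Bb, D, F.
G (6/4/2): G, Ab, C, Eb.
Ab (6/4/3): Ab, C, D, F.
G (6/4/2): G, Ab, C, Eb.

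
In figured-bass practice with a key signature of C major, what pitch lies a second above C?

Counting 1 letter step above C lands on D; in C major, that letter is D.

D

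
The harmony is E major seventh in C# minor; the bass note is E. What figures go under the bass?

E is the root of E major seventh, so the chord is in root position.
A seventh chord in root position is figured 7/5/3, conventionally abbreviated 7.

7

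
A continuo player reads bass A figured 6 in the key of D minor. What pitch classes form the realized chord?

A, C, F

The written figures 6 are shorthand for 6/3: the 3 is implied.
A third above A in this key is C.
A sixth above A in this key is F.
Together with the bass A, this spells F major in first inversion.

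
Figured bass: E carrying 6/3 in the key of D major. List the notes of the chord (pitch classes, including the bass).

E, G, C#

A third above E in this key is G.
A sixth above E in this key is C#.
Together with the bass E, this spells C# diminished in first inversion.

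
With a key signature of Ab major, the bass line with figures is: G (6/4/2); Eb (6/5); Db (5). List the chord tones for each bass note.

G, Ab, C, Eb | Eb, G, Bb, C | Db, F, Ab

G (6/4/2): G, Ab, C, Eb.
Eb (6/5/3): Eb, G, Bb, C.
Db (5/3): Db, F, Ab.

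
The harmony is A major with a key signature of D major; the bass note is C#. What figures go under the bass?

C# is the third of A major, so the chord is in first inversion.
A triad in first inversion is figured 6/3, conventionally abbreviated 6.

6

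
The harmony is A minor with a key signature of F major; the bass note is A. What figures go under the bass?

no figures

A is the root of A minor, so the chord is in root position.
A triad in root position is figured 5/3, conventionally abbreviated (no figures — root-position triad).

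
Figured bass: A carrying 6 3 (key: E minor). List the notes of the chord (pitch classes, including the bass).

A third above A in this key is C.
A sixth above A in this key is F#.
Together with the bass A, this spells F# diminished in first inversion.

A, C, F#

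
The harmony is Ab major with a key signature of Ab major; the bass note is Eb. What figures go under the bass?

6/4

Eb is the fifth of Ab major, so the chord is in second inversion.
A triad in second inversion is figured 6/4, conventionally abbreviated 6/4.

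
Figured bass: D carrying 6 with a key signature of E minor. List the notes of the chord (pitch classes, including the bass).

The written figures 6 are shorthand for 6/3: the 3 is implied.
A third above D in this key is F#.
A sixth above D in this key is B.
Together with the bass D, this spells B minor in first inversion.

D, F#, B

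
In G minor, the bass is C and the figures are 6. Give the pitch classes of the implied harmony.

The written figures 6 are shorthand for 6/3: the 3 is implied.
A third above C in this key is Eb.
A sixth above C in this key is A.
Together with the bass C, this spells A diminished in first inversion.

C, Eb, A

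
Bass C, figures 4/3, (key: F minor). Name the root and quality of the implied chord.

F minor seventh

The figures 4/3 indicate a seventh chord in second inversion.
In second inversion the root lies a fourth above the bass: a fourth above C in F minor is F.
The chord tones are C, Eb, F, Ab, giving F minor seventh.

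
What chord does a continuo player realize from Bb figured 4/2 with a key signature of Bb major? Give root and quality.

The figures 4/2 indicate a seventh chord in third inversion.
In third inversion the root lies a second above the bass: a second above Bb in Bb major is C.
The chord tones are Bb, C, Eb, G, giving C minor seventh.

C minor seventh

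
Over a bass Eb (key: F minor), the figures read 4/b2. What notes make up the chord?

The written figures 4/b2 are shorthand for 6/4/2: the 6 is implied.
A second above Eb in this key is F, lowered to Fb by the flat.
A fourth above Eb in this key is Ab.
A sixth above Eb in this key is C.
Together with the bass Eb, this spells Fb augmented major seventh in third inversion.

Eb, Fb, Ab, C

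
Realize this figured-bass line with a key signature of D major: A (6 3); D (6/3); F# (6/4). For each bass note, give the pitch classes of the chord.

A (6/3): A, C#, F#.
D (6/3): D, F#, B.
F# (6/4): F#, B, D.

A, C#, F# | D, F#, B | F#, B, D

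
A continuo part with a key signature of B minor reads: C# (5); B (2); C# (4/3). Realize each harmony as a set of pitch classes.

C# (5/3): C#, E, G.
B (6/4/2): B, C#, E, G.
C# (6/4/3): C#, E, F#, A.

C#, E, G | B, C#, E, G | C#, E, F#, A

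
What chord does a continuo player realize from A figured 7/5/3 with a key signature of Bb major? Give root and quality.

A half-diminished seventh

The figures 7/5/3 indicate a seventh chord in root position.
In root position the bass is the root, so the root is A.
The chord tones are A, C, Eb, G, giving A half-diminished seventh.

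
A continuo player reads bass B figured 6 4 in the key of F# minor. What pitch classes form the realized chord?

A fourth above B in this key is E.
A sixth above B in this key is G#.
Together with the bass B, this spells E major in second inversion.

B, E, G#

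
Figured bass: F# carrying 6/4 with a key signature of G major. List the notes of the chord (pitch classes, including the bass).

F#, B, D

A fourth above F# in this key is B.
A sixth above F# in this key is D.
Together with the bass F#, this spells B minor in second inversion.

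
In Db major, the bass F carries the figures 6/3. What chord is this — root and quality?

The figures 6/3 indicate a triad in first inversion.
In first inversion the root lies a sixth above the bass: a sixth above F in Db major is Db.
The chord tones are F, Ab, Db, giving Db major.

Db major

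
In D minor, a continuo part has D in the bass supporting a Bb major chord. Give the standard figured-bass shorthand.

6

D is the third of Bb major, so the chord is in first inversion.
A triad in first inversion is figured 6/3, conventionally abbreviated 6.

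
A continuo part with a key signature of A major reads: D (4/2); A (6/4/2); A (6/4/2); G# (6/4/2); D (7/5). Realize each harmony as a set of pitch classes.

D, E, G#, B | A, B, D, F# | A, B, D, F# | G#, A, C#, E | D, F#, A, C#

D (6/4/2): D, E, G#, B.
A (6/4/2): A, B, D, F#.
A (6/4/2): A, B, D, F#.
G# (6/4/2): G#, A, C#, E.
D (7/5/3): D, F#, A, C#.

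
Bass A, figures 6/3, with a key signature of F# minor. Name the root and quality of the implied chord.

The figures 6/3 indicate a triad in first inversion.
In first inversion the root lies a sixth above the bass: a sixth above A in F# minor is F#.
The chord tones are A, C#, F#, giving F# minor.

F# minor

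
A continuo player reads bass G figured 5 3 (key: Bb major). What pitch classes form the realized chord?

A third above G in this key is Bb.
A fifth above G in this key is D.
Together with the bass G, this spells G minor in root position.

G, Bb, D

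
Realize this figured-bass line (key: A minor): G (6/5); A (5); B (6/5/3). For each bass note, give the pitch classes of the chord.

G (6/5/3): G, B, D, E.
A (5/3): A, C, E.
B (6/5/3): B, D, F, G.

G, B, D, E | A, C, E | B, D, F, G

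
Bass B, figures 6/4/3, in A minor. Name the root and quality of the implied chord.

The figures 6/4/3 indicate a seventh chord in second inversion.
In second inversion the root lies a fourth above the bass: a fourth above B in A minor is E.
The chord tones are B, D, E, G, giving E minor seventh.

E minor seventh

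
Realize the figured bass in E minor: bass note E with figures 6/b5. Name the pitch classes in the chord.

E, G, Bb, C

The written figures 6/b5 are shorthand for 6/5/3: the 3 is implied.
A third above E in this key is G.
A fifth above E in this key is B, lowered to Bb by the flat.
A sixth above E in this key is C.
Together with the bass E, this spells C dominant seventh in first inversion.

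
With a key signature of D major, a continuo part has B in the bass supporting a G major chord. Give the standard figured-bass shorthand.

6

B is the third of G major, so the chord is in first inversion.
A triad in first inversion is figured 6/3, conventionally abbreviated 6.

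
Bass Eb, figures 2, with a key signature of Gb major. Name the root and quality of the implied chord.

F half-diminished seventh

The figures 2 indicate a seventh chord in third inversion.
In third inversion the root lies a second above the bass: a second above Eb in Gb major is F.
The chord tones are Eb, F, Ab, Cb, giving F half-diminished seventh.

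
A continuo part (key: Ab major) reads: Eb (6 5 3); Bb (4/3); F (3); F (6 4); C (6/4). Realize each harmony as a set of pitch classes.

Eb, G, Bb, C | Bb, Db, Eb, G | F, Ab, C | F, Bb, Db | C, F, Ab

Eb (6/5/3): Eb, G, Bb, C.
Bb (6/4/3): Bb, Db, Eb, G.
F (5/3): F, Ab, C.
F (6/4): F, Bb, Db.
C (6/4): C, F, Ab.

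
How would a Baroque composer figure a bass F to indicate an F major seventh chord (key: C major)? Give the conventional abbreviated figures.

F is the root of F major seventh, so the chord is in root position.
A seventh chord in root position is figured 7/5/3, conventionally abbreviated 7.

7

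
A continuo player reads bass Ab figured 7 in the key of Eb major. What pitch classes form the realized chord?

Ab, C, Eb, G

The written figures 7 are shorthand for 7/5/3: the 5/3 are implied.
A third above Ab in this key is C.
A fifth above Ab in this key is Eb.
A seventh above Ab in this key is G.
Together with the bass Ab, this spells Ab major seventh in root position.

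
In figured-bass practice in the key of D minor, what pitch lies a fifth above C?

G

Counting 4 letter steps above C lands on G; in D minor, that letter is G.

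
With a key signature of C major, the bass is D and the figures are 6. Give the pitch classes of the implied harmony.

D, F, B

The written figures 6 are shorthand for 6/3: the 3 is implied.
A third above D in this key is F.
A sixth above D in this key is B.
Together with the bass D, this spells B diminished in first inversion.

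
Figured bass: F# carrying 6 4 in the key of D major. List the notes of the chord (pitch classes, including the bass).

A fourth above F# in this key is B.
A sixth above F# in this key is D.
Together with the bass F#, this spells B minor in second inversion.

F#, B, D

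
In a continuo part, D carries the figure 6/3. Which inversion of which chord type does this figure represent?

Intervals of 6/3 above the bass form a triad; the bass is the third, so this is first inversion.

triad, first inversion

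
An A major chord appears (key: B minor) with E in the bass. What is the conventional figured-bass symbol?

E is the fifth of A major, so the chord is in second inversion.
A triad in second inversion is figured 6/4, conventionally abbreviated 6/4.

6/4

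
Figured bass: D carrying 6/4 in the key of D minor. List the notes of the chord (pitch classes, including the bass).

D, G, Bb

A fourth above D in this key is G.
A sixth above D in this key is Bb.
Together with the bass D, this spells G minor in second inversion.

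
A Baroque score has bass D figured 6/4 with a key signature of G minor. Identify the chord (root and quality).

G minor

The figures 6/4 indicate a triad in second inversion.
In second inversion the root lies a fourth above the bass: a fourth above D in G minor is G.
The chord tones are D, G, Bb, giving G minor.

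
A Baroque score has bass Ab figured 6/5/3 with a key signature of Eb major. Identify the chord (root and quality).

The figures 6/5/3 indicate a seventh chord in first inversion.
In first inversion the root lies a sixth above the bass: a sixth above Ab in Eb major is F.
The chord tones are Ab, C, Eb, F, giving F minor seventh.

F minor seventh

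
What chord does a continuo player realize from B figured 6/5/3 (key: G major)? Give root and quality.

The figures 6/5/3 indicate a seventh chord in first inversion.
In first inversion the root lies a sixth above the bass: a sixth above B in G major is G.
The chord tones are B, D, F#, G, giving G major seventh.

G major seventh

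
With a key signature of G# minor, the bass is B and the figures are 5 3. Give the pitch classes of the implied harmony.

A third above B in this key is D#.
A fifth above B in this key is F#.
Together with the bass B, this spells B major in root position.

B, D#, F#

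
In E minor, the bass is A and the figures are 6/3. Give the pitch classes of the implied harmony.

A third above A in this key is C.
A sixth above A in this key is F#.
Together with the bass A, this spells F# diminished in first inversion.

A, C, F#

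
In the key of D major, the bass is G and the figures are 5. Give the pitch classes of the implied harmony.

The written figures 5 are shorthand for 5/3: the 3 is implied.
A third above G in this key is B.
A fifth above G in this key is D.
Together with the bass G, this spells G major in root position.

G, B, D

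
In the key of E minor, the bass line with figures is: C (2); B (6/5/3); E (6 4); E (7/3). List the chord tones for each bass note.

C (6/4/2): C, D, F#, A.
B (6/5/3): B, D, F#, G.
E (6/4): E, A, C.
E (7/5/3): E, G, B, D.

C, D, F#, A | B, D, F#, G | E, A, C | E, G, B, D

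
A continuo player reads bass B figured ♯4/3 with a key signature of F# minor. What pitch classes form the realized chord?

B, D, E#, G#

The written figures ♯4/3 are shorthand for 6/4/3: the 6 is implied.
A third above B in this key is D.
A fourth above B in this key is E, raised to E# by the sharp.
A sixth above B in this key is G#.
Together with the bass B, this spells E# diminished seventh in second inversion.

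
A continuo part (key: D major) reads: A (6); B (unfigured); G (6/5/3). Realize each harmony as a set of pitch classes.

A (6/3): A, C#, F#.
B (5/3): B, D, F#.
G (6/5/3): G, B, D, E.

A, C#, F# | B, D, F# | G, B, D, E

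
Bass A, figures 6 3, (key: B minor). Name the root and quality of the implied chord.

The figures 6 3 indicate a triad in first inversion.
In first inversion the root lies a sixth above the bass: a sixth above A in B minor is F#.
The chord tones are A, C#, F#, giving F# minor.

F# minor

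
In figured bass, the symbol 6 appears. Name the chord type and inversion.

6 is shorthand for 6/3.
Intervals of 6/3 above the bass form a triad; the bass is the third, so this is first inversion.

triad, first inversion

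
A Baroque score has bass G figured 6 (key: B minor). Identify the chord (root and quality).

E minor

The figures 6 indicate a triad in first inversion.
In first inversion the root lies a sixth above the bass: a sixth above G in B minor is E.
The chord tones are G, B, E, giving E minor.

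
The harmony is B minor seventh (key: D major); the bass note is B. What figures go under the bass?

B is the root of B minor seventh, so the chord is in root position.
A seventh chord in root position is figured 7/5/3, conventionally abbreviated 7.

7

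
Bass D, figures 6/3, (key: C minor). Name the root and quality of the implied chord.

The figures 6/3 indicate a triad in first inversion.
In first inversion the root lies a sixth above the bass: a sixth above D in C minor is Bb.
The chord tones are D, F, Bb, giving Bb major.

Bb major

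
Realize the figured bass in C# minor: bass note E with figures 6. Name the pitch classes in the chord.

The written figures 6 are shorthand for 6/3: the 3 is implied.
A third above E in this key is G#.
A sixth above E in this key is C#.
Together with the bass E, this spells C# minor in first inversion.

E, G#, C#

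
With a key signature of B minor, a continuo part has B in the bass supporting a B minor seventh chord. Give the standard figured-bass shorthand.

7

B is the root of B minor seventh, so the chord is in root position.
A seventh chord in root position is figured 7/5/3, conventionally abbreviated 7.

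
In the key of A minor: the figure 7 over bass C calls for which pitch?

B

Counting 6 letter steps above C lands on B; in A minor, that letter is B.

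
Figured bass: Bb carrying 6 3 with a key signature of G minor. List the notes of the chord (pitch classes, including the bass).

Bb, D, G

A third above Bb in this key is D.
A sixth above Bb in this key is G.
Together with the bass Bb, this spells G minor in first inversion.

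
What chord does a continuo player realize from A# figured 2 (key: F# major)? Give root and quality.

B major seventh

The figures 2 indicate a seventh chord in third inversion.
In third inversion the root lies a second above the bass: a second above A# in F# major is B.
The chord tones are A#, B, D#, F#, giving B major seventh.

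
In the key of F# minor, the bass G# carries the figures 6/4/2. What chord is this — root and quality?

A major seventh

The figures 6/4/2 indicate a seventh chord in third inversion.
In third inversion the root lies a second above the bass: a second above G# in F# minor is A.
The chord tones are G#, A, C#, E, giving A major seventh.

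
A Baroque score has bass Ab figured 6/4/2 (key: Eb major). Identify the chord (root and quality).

Bb dominant seventh

The figures 6/4/2 indicate a seventh chord in third inversion.
In third inversion the root lies a second above the bass: a second above Ab in Eb major is Bb.
The chord tones are Ab, Bb, D, F, giving Bb dominant seventh.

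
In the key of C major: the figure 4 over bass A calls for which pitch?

D

Counting 3 letter steps above A lands on D; in C major, that letter is D.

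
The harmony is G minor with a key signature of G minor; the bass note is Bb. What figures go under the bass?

Bb is the third of G minor, so the chord is in first inversion.
A triad in first inversion is figured 6/3, conventionally abbreviated 6.

6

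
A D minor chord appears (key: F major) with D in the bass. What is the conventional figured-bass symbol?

no figures

D is the root of D minor, so the chord is in root position.
A triad in root position is figured 5/3, conventionally abbreviated (no figures — root-position triad).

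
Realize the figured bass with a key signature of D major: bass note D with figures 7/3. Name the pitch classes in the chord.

The written figures 7/3 are shorthand for 7/5/3: the 5 is implied.
A third above D in this key is F#.
A fifth above D in this key is A.
A seventh above D in this key is C#.
Together with the bass D, this spells D major seventh in root position.

D, F#, A, C#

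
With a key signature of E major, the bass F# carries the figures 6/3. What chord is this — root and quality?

D# diminished

The figures 6/3 indicate a triad in first inversion.
In first inversion the root lies a sixth above the bass: a sixth above F# in E major is D#.
The chord tones are F#, A, D#, giving D# diminished.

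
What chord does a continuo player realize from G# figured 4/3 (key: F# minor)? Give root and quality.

The figures 4/3 indicate a seventh chord in second inversion.
In second inversion the root lies a fourth above the bass: a fourth above G# in F# minor is C#.
The chord tones are G#, B, C#, E, giving C# minor seventh.

C# minor seventh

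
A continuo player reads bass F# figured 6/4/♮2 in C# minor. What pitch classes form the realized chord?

F#, G, B, D#

A second above F# in this key is G#, made natural (G) by the ♮ figure.
A fourth above F# in this key is B.
A sixth above F# in this key is D#.
Together with the bass F#, this spells G augmented major seventh in third inversion.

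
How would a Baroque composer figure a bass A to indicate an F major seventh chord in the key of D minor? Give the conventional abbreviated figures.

6/5

A is the third of F major seventh, so the chord is in first inversion.
A seventh chord in first inversion is figured 6/5/3, conventionally abbreviated 6/5.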